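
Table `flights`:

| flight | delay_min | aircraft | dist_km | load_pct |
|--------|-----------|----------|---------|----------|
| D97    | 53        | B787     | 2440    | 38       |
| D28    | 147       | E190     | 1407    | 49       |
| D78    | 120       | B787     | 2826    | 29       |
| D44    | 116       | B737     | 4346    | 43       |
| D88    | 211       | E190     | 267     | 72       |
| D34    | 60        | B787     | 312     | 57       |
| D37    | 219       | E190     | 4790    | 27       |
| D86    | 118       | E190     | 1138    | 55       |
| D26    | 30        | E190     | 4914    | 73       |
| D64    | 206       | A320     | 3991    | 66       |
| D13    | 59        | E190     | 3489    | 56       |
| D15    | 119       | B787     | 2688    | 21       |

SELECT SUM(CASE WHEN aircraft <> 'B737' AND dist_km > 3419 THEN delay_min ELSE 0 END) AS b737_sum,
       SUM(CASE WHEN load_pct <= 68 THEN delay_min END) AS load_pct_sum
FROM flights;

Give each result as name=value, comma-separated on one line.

b737_sum=514, load_pct_sum=1217

[b737_sum: aircraft <> 'B737' AND dist_km > 3419]
flight=D97: ✗
flight=D28: ✗
flight=D78: ✗
flight=D44: ✗
flight=D88: ✗
flight=D34: ✗
flight=D37: ✓ → 219
flight=D86: ✗
flight=D26: ✓ → 30
flight=D64: ✓ → 206
flight=D13: ✓ → 59
flight=D15: ✗
b737_sum = 219 + 30 + 206 + 59 = 514
—
[load_pct_sum: load_pct <= 68]
flight=D97: ✓ → 53
flight=D28: ✓ → 147
flight=D78: ✓ → 120
flight=D44: ✓ → 116
flight=D88: ✗
flight=D34: ✓ → 60
flight=D37: ✓ → 219
flight=D86: ✓ → 118
flight=D26: ✗
flight=D64: ✓ → 206
flight=D13: ✓ → 59
flight=D15: ✓ → 119
load_pct_sum = 53 + 147 + 120 + 116 + 60 + 219 + 118 + 206 + 59 + 119 = 1217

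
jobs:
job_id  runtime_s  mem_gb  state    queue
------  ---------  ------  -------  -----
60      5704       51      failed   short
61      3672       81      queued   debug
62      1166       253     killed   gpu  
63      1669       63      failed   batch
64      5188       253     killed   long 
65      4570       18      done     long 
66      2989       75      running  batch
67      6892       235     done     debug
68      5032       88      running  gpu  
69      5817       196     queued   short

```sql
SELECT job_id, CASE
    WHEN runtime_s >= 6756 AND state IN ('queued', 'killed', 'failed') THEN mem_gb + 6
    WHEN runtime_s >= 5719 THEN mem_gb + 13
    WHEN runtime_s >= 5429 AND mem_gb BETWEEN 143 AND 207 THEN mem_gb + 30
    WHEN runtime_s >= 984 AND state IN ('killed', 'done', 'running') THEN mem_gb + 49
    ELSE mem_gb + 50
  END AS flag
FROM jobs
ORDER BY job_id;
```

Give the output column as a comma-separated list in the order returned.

101, 131, 302, 113, 302, 67, 124, 248, 137, 209

job_id=60: ELSE → 101
job_id=61: ELSE → 131
job_id=62: runtime_s >= 984 AND state IN ('killed', 'done', 'running') → 302
job_id=63: ELSE → 113
job_id=64: runtime_s >= 984 AND state IN ('killed', 'done', 'running') → 302
job_id=65: runtime_s >= 984 AND state IN ('killed', 'done', 'running') → 67
job_id=66: runtime_s >= 984 AND state IN ('killed', 'done', 'running') → 124
job_id=67: runtime_s >= 5719 → 248
job_id=68: runtime_s >= 984 AND state IN ('killed', 'done', 'running') → 137
job_id=69: runtime_s >= 5719 → 209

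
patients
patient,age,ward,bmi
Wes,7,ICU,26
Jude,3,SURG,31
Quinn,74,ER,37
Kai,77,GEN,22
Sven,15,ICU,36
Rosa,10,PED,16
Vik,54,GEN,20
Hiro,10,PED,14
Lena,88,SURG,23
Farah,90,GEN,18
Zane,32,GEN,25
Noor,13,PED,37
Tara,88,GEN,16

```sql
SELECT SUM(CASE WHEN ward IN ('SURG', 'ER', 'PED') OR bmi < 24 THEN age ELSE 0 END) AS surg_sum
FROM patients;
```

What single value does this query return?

patient=Wes: ✗
patient=Jude: ✓ → 3
patient=Quinn: ✓ → 74
patient=Kai: ✓ → 77
patient=Sven: ✗
patient=Rosa: ✓ → 10
patient=Vik: ✓ → 54
patient=Hiro: ✓ → 10
patient=Lena: ✓ → 88
patient=Farah: ✓ → 90
patient=Zane: ✗
patient=Noor: ✓ → 13
patient=Tara: ✓ → 88
surg_sum = 3 + 74 + 77 + 10 + 54 + 10 + 88 + 90 + 13 + 88 = 507

507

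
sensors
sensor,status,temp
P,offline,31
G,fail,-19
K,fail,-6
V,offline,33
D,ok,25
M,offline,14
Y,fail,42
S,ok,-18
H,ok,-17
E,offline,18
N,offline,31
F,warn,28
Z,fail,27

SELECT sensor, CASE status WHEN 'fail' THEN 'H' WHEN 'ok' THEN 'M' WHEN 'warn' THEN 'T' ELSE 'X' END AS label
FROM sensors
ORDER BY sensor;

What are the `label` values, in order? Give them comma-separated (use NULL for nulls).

M, X, T, H, M, H, X, X, X, M, X, H, H

sensor=D: status='ok' → M
sensor=E: ELSE → X
sensor=F: status='warn' → T
sensor=G: status='fail' → H
sensor=H: status='ok' → M
sensor=K: status='fail' → H
sensor=M: ELSE → X
sensor=N: ELSE → X
sensor=P: ELSE → X
sensor=S: status='ok' → M
sensor=V: ELSE → X
sensor=Y: status='fail' → H
sensor=Z: status='fail' → H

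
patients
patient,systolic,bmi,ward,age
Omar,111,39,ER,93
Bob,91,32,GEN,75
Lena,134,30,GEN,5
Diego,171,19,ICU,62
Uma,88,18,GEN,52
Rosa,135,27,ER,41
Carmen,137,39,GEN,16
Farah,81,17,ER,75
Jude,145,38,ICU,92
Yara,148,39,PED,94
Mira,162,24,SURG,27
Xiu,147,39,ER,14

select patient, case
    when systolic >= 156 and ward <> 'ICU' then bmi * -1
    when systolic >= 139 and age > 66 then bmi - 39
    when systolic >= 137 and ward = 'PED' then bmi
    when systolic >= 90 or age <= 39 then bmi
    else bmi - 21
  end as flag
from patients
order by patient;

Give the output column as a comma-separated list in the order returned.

patient=Bob: systolic >= 90 or age <= 39 → 32
patient=Carmen: systolic >= 90 or age <= 39 → 39
patient=Diego: systolic >= 90 or age <= 39 → 19
patient=Farah: ELSE → -4
patient=Jude: systolic >= 139 and age > 66 → -1
patient=Lena: systolic >= 90 or age <= 39 → 30
patient=Mira: systolic >= 156 and ward <> 'ICU' → -24
patient=Omar: systolic >= 90 or age <= 39 → 39
patient=Rosa: systolic >= 90 or age <= 39 → 27
patient=Uma: ELSE → -3
patient=Xiu: systolic >= 90 or age <= 39 → 39
patient=Yara: systolic >= 139 and age > 66 → 0

32, 39, 19, -4, -1, 30, -24, 39, 27, -3, 39, 0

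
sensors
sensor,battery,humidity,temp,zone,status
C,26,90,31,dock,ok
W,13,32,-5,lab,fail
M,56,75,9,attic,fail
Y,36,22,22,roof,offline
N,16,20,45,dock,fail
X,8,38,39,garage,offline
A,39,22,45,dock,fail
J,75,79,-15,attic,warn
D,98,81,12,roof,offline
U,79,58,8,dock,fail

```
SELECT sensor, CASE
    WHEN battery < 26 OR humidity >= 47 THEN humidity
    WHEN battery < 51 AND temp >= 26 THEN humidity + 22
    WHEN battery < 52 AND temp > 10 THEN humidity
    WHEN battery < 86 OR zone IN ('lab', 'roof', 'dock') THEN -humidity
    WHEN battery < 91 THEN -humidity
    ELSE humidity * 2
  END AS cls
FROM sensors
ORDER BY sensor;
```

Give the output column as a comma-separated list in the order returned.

44, 90, 81, 79, 75, 20, 58, 32, 38, 22

sensor=A: battery < 51 AND temp >= 26 → 44
sensor=C: battery < 26 OR humidity >= 47 → 90
sensor=D: battery < 26 OR humidity >= 47 → 81
sensor=J: battery < 26 OR humidity >= 47 → 79
sensor=M: battery < 26 OR humidity >= 47 → 75
sensor=N: battery < 26 OR humidity >= 47 → 20
sensor=U: battery < 26 OR humidity >= 47 → 58
sensor=W: battery < 26 OR humidity >= 47 → 32
sensor=X: battery < 26 OR humidity >= 47 → 38
sensor=Y: battery < 52 AND temp > 10 → 22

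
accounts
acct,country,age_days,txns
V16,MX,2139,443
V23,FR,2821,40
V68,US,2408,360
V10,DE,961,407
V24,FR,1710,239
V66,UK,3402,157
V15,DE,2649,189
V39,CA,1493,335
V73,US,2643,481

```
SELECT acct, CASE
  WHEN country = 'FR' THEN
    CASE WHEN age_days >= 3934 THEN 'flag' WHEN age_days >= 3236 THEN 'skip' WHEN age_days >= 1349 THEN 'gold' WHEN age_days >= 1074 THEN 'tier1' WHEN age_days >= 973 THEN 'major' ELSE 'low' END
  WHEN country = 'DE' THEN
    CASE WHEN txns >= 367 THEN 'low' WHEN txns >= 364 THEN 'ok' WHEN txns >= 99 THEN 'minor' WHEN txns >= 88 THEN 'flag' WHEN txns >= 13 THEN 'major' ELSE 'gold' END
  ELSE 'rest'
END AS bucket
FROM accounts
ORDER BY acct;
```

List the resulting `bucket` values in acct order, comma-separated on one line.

acct=V10: country='DE' → inner[txns >= 367] → low
acct=V15: country='DE' → inner[txns >= 99] → minor
acct=V16: country='MX' → outer ELSE → rest
acct=V23: country='FR' → inner[age_days >= 1349] → gold
acct=V24: country='FR' → inner[age_days >= 1349] → gold
acct=V39: country='CA' → outer ELSE → rest
acct=V66: country='UK' → outer ELSE → rest
acct=V68: country='US' → outer ELSE → rest
acct=V73: country='US' → outer ELSE → rest

low, minor, rest, gold, gold, rest, rest, rest, rest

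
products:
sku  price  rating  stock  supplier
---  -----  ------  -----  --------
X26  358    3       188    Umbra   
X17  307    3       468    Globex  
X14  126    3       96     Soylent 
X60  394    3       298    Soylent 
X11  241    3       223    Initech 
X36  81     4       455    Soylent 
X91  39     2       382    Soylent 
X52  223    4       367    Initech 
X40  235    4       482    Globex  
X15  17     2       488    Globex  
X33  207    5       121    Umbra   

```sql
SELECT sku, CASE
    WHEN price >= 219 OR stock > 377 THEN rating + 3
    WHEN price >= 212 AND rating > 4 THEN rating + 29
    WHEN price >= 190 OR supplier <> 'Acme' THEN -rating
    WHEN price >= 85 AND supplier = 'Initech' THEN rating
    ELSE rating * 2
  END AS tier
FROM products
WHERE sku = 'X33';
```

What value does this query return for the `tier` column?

-5

sku = X33: price=207, rating=5, stock=121, supplier=Umbra.
price >= 219 OR stock > 377 → false
price >= 212 AND rating > 4 → false
price >= 190 OR supplier <> 'Acme' → true → -5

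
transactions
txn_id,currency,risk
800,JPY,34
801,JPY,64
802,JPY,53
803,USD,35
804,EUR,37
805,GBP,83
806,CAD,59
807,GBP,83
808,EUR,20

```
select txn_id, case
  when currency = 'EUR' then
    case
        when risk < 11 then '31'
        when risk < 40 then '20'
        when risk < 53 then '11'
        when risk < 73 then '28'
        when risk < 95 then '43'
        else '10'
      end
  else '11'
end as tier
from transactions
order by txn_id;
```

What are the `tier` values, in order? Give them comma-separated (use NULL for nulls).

11, 11, 11, 11, 20, 11, 11, 11, 20

txn_id=800: currency='JPY' → outer ELSE → 11
txn_id=801: currency='JPY' → outer ELSE → 11
txn_id=802: currency='JPY' → outer ELSE → 11
txn_id=803: currency='USD' → outer ELSE → 11
txn_id=804: currency='EUR' → inner[risk < 40] → 20
txn_id=805: currency='GBP' → outer ELSE → 11
txn_id=806: currency='CAD' → outer ELSE → 11
txn_id=807: currency='GBP' → outer ELSE → 11
txn_id=808: currency='EUR' → inner[risk < 40] → 20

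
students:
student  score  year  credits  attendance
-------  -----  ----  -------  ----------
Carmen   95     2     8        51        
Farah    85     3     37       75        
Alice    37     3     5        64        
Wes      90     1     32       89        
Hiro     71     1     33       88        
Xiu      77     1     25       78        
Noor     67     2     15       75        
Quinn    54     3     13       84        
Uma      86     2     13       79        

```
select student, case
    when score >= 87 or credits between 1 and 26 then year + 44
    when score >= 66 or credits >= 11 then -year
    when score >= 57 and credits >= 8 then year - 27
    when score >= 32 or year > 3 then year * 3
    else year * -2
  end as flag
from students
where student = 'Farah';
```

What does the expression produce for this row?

-3

student = Farah: score=85, year=3, credits=37, attendance=75.
score >= 87 or credits between 1 and 26 → false
score >= 66 or credits >= 11 → true → -3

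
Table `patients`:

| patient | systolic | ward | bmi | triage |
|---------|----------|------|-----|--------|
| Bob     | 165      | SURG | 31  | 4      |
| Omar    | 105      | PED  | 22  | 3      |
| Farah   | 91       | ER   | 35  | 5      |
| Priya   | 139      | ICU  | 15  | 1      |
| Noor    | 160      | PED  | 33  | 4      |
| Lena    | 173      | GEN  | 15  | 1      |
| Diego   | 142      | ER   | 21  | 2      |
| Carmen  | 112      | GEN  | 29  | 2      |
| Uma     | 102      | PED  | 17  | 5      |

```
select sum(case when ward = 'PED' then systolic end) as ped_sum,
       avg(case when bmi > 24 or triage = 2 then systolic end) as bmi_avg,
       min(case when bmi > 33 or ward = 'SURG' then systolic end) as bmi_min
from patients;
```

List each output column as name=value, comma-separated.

ped_sum=367, bmi_avg=134, bmi_min=91

[ped_sum: ward = 'PED']
patient=Bob: ✗
patient=Omar: ✓ → 105
patient=Farah: ✗
patient=Priya: ✗
patient=Noor: ✓ → 160
patient=Lena: ✗
patient=Diego: ✗
patient=Carmen: ✗
patient=Uma: ✓ → 102
ped_sum = 105 + 160 + 102 = 367
—
[bmi_avg: bmi > 24 or triage = 2]
patient=Bob: ✓ → 165
patient=Omar: ✗
patient=Farah: ✓ → 91
patient=Priya: ✗
patient=Noor: ✓ → 160
patient=Lena: ✗
patient=Diego: ✓ → 142
patient=Carmen: ✓ → 112
patient=Uma: ✗
bmi_avg = (165 + 91 + 160 + 142 + 112) / 5 = 134
—
[bmi_min: bmi > 33 or ward = 'SURG']
patient=Bob: ✓ → 165
patient=Omar: ✗
patient=Farah: ✓ → 91
patient=Priya: ✗
patient=Noor: ✗
patient=Lena: ✗
patient=Diego: ✗
patient=Carmen: ✗
patient=Uma: ✗
bmi_min = MIN(165, 91) = 91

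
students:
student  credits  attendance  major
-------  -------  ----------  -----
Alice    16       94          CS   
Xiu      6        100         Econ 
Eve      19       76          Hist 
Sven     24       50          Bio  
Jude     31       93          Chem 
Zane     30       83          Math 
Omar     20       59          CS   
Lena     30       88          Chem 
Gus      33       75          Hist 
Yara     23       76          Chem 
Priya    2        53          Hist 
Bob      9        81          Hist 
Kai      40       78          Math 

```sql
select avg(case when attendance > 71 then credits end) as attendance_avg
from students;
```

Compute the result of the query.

student=Alice: ✓ → 16
student=Xiu: ✓ → 6
student=Eve: ✓ → 19
student=Sven: ✗
student=Jude: ✓ → 31
student=Zane: ✓ → 30
student=Omar: ✗
student=Lena: ✓ → 30
student=Gus: ✓ → 33
student=Yara: ✓ → 23
student=Priya: ✗
student=Bob: ✓ → 9
student=Kai: ✓ → 40
attendance_avg = (16 + 6 + 19 + 31 + 30 + 30 + 33 + 23 + 9 + 40) / 10 = 23.7

23.7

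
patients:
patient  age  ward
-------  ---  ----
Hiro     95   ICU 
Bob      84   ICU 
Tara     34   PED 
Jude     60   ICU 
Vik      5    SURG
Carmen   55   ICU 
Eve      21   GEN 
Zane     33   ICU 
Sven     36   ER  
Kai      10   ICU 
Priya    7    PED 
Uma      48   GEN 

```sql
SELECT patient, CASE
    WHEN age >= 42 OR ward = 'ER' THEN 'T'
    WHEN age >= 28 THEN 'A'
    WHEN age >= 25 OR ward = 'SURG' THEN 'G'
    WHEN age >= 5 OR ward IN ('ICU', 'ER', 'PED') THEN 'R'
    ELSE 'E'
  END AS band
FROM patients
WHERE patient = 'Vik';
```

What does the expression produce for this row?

G

patient = Vik: age=5, ward=SURG.
age >= 42 OR ward = 'ER' → false
age >= 28 → false
age >= 25 OR ward = 'SURG' → true → G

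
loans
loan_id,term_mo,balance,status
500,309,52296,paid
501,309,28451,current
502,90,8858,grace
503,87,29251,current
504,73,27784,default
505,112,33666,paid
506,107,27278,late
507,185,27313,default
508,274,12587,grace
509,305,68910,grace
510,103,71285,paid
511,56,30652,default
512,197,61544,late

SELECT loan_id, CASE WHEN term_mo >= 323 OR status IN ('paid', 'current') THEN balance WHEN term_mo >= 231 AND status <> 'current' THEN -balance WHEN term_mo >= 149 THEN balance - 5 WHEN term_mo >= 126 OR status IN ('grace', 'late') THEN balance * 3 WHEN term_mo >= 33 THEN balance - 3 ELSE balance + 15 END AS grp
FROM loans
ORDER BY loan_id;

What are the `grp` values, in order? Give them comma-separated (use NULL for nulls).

loan_id=500: term_mo >= 323 OR status IN ('paid', 'current') → 52296
loan_id=501: term_mo >= 323 OR status IN ('paid', 'current') → 28451
loan_id=502: term_mo >= 126 OR status IN ('grace', 'late') → 26574
loan_id=503: term_mo >= 323 OR status IN ('paid', 'current') → 29251
loan_id=504: term_mo >= 33 → 27781
loan_id=505: term_mo >= 323 OR status IN ('paid', 'current') → 33666
loan_id=506: term_mo >= 126 OR status IN ('grace', 'late') → 81834
loan_id=507: term_mo >= 149 → 27308
loan_id=508: term_mo >= 231 AND status <> 'current' → -12587
loan_id=509: term_mo >= 231 AND status <> 'current' → -68910
loan_id=510: term_mo >= 323 OR status IN ('paid', 'current') → 71285
loan_id=511: term_mo >= 33 → 30649
loan_id=512: term_mo >= 149 → 61539

52296, 28451, 26574, 29251, 27781, 33666, 81834, 27308, -12587, -68910, 71285, 30649, 61539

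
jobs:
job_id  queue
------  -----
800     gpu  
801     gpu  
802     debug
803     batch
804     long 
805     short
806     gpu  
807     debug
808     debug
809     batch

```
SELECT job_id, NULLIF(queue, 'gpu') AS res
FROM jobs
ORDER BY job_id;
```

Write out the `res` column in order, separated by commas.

job_id=800: queue=gpu vs gpu: equal → NULL
job_id=801: queue=gpu vs gpu: equal → NULL
job_id=802: queue=debug vs gpu: differ → debug
job_id=803: queue=batch vs gpu: differ → batch
job_id=804: queue=long vs gpu: differ → long
job_id=805: queue=short vs gpu: differ → short
job_id=806: queue=gpu vs gpu: equal → NULL
job_id=807: queue=debug vs gpu: differ → debug
job_id=808: queue=debug vs gpu: differ → debug
job_id=809: queue=batch vs gpu: differ → batch

NULL, NULL, debug, batch, long, short, NULL, debug, debug, batch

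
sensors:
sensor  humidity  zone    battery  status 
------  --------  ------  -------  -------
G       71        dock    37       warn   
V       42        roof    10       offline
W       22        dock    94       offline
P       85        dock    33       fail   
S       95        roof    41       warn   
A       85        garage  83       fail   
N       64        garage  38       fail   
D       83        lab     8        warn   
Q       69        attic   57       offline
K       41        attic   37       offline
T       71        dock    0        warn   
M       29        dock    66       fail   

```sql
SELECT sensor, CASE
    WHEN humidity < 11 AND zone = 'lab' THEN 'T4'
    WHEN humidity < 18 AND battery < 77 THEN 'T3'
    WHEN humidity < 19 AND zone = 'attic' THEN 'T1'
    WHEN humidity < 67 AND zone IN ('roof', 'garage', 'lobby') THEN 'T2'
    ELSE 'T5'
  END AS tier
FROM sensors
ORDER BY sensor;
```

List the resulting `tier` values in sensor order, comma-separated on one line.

sensor=A: ELSE → T5
sensor=D: ELSE → T5
sensor=G: ELSE → T5
sensor=K: ELSE → T5
sensor=M: ELSE → T5
sensor=N: humidity < 67 AND zone IN ('roof', 'garage', 'lobby') → T2
sensor=P: ELSE → T5
sensor=Q: ELSE → T5
sensor=S: ELSE → T5
sensor=T: ELSE → T5
sensor=V: humidity < 67 AND zone IN ('roof', 'garage', 'lobby') → T2
sensor=W: ELSE → T5

T5, T5, T5, T5, T5, T2, T5, T5, T5, T5, T2, T5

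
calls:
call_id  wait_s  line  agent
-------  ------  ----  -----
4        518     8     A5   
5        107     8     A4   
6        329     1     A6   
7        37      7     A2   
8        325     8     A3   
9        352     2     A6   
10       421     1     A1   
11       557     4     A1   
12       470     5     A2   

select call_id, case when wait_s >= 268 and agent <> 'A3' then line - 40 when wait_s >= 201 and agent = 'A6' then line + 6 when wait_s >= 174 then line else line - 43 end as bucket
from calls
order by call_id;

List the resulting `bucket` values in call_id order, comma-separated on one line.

call_id=4: wait_s >= 268 and agent <> 'A3' → -32
call_id=5: ELSE → -35
call_id=6: wait_s >= 268 and agent <> 'A3' → -39
call_id=7: ELSE → -36
call_id=8: wait_s >= 174 → 8
call_id=9: wait_s >= 268 and agent <> 'A3' → -38
call_id=10: wait_s >= 268 and agent <> 'A3' → -39
call_id=11: wait_s >= 268 and agent <> 'A3' → -36
call_id=12: wait_s >= 268 and agent <> 'A3' → -35

-32, -35, -39, -36, 8, -38, -39, -36, -35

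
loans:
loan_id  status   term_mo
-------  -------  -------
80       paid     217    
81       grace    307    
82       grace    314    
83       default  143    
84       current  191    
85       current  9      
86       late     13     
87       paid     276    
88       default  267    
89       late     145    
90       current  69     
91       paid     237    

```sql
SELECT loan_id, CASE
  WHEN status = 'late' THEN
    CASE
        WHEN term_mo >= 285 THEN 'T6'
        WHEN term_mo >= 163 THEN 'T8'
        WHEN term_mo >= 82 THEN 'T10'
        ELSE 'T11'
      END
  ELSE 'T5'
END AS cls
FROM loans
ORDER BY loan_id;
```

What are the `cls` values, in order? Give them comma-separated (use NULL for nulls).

loan_id=80: status='paid' → outer ELSE → T5
loan_id=81: status='grace' → outer ELSE → T5
loan_id=82: status='grace' → outer ELSE → T5
loan_id=83: status='default' → outer ELSE → T5
loan_id=84: status='current' → outer ELSE → T5
loan_id=85: status='current' → outer ELSE → T5
loan_id=86: status='late' → inner[ELSE] → T11
loan_id=87: status='paid' → outer ELSE → T5
loan_id=88: status='default' → outer ELSE → T5
loan_id=89: status='late' → inner[term_mo >= 82] → T10
loan_id=90: status='current' → outer ELSE → T5
loan_id=91: status='paid' → outer ELSE → T5

T5, T5, T5, T5, T5, T5, T11, T5, T5, T10, T5, T5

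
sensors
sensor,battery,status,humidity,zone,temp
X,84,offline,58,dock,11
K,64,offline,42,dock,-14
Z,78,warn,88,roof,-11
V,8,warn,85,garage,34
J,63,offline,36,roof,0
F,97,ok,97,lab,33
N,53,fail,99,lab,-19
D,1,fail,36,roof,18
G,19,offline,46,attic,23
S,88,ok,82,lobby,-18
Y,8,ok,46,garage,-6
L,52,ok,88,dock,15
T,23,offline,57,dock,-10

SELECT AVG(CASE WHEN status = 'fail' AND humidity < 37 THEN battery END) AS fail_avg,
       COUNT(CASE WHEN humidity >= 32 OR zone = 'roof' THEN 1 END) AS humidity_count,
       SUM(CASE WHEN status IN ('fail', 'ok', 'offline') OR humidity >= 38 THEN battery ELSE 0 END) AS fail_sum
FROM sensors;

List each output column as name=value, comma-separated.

[fail_avg: status = 'fail' AND humidity < 37]
sensor=X: ✗
sensor=K: ✗
sensor=Z: ✗
sensor=V: ✗
sensor=J: ✗
sensor=F: ✗
sensor=N: ✗
sensor=D: ✓ → 1
sensor=G: ✗
sensor=S: ✗
sensor=Y: ✗
sensor=L: ✗
sensor=T: ✗
fail_avg = 1
—
[humidity_count: humidity >= 32 OR zone = 'roof']
sensor=X: ✓ → 1
sensor=K: ✓ → 1
sensor=Z: ✓ → 1
sensor=V: ✓ → 1
sensor=J: ✓ → 1
sensor=F: ✓ → 1
sensor=N: ✓ → 1
sensor=D: ✓ → 1
sensor=G: ✓ → 1
sensor=S: ✓ → 1
sensor=Y: ✓ → 1
sensor=L: ✓ → 1
sensor=T: ✓ → 1
humidity_count = COUNT(1, 1, 1, 1, 1, 1, 1, 1, 1, 1, 1, 1, 1) = 13
—
[fail_sum: status IN ('fail', 'ok', 'offline') OR humidity >= 38]
sensor=X: ✓ → 84
sensor=K: ✓ → 64
sensor=Z: ✓ → 78
sensor=V: ✓ → 8
sensor=J: ✓ → 63
sensor=F: ✓ → 97
sensor=N: ✓ → 53
sensor=D: ✓ → 1
sensor=G: ✓ → 19
sensor=S: ✓ → 88
sensor=Y: ✓ → 8
sensor=L: ✓ → 52
sensor=T: ✓ → 23
fail_sum = 84 + 64 + 78 + 8 + 63 + 97 + 53 + 1 + 19 + 88 + 8 + 52 + 23 = 638

fail_avg=1, humidity_count=13, fail_sum=638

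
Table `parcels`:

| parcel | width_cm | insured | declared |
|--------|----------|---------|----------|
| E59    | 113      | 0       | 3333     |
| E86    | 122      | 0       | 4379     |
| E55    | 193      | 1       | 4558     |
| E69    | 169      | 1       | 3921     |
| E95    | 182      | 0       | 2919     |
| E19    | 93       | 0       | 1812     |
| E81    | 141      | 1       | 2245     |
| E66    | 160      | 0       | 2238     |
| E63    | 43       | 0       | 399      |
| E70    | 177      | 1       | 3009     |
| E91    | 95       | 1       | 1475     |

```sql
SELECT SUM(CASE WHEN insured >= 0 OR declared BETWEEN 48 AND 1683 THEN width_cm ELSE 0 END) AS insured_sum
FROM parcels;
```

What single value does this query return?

1488

parcel=E59: ✓ → 113
parcel=E86: ✓ → 122
parcel=E55: ✓ → 193
parcel=E69: ✓ → 169
parcel=E95: ✓ → 182
parcel=E19: ✓ → 93
parcel=E81: ✓ → 141
parcel=E66: ✓ → 160
parcel=E63: ✓ → 43
parcel=E70: ✓ → 177
parcel=E91: ✓ → 95
insured_sum = 113 + 122 + 193 + 169 + 182 + 93 + 141 + 160 + 43 + 177 + 95 = 1488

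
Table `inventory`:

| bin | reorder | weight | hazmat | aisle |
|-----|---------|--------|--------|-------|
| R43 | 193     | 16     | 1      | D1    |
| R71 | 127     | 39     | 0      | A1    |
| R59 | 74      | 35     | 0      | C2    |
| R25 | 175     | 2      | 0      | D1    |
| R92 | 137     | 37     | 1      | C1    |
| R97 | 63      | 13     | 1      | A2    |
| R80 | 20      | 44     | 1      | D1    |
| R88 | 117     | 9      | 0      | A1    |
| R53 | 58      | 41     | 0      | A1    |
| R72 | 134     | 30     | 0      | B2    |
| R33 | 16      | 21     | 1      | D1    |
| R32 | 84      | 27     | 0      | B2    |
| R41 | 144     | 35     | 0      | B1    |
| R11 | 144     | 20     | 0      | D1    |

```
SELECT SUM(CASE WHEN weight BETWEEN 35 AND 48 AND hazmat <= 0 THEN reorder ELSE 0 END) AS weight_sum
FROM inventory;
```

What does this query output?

bin=R43: ✗
bin=R71: ✓ → 127
bin=R59: ✓ → 74
bin=R25: ✗
bin=R92: ✗
bin=R97: ✗
bin=R80: ✗
bin=R88: ✗
bin=R53: ✓ → 58
bin=R72: ✗
bin=R33: ✗
bin=R32: ✗
bin=R41: ✓ → 144
bin=R11: ✗
weight_sum = 127 + 74 + 58 + 144 = 403

403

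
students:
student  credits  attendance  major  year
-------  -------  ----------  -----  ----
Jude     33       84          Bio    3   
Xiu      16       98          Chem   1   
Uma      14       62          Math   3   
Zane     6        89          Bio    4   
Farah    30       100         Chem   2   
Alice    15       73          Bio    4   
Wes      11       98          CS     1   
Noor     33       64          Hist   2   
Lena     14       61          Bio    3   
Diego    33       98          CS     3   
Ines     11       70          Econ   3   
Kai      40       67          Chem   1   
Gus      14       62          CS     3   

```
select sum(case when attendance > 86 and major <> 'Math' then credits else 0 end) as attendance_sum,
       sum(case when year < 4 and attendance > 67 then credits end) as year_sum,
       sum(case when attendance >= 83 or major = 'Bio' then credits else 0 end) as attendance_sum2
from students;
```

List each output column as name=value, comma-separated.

[attendance_sum: attendance > 86 and major <> 'Math']
student=Jude: ✗
student=Xiu: ✓ → 16
student=Uma: ✗
student=Zane: ✓ → 6
student=Farah: ✓ → 30
student=Alice: ✗
student=Wes: ✓ → 11
student=Noor: ✗
student=Lena: ✗
student=Diego: ✓ → 33
student=Ines: ✗
student=Kai: ✗
student=Gus: ✗
attendance_sum = 16 + 6 + 30 + 11 + 33 = 96
—
[year_sum: year < 4 and attendance > 67]
student=Jude: ✓ → 33
student=Xiu: ✓ → 16
student=Uma: ✗
student=Zane: ✗
student=Farah: ✓ → 30
student=Alice: ✗
student=Wes: ✓ → 11
student=Noor: ✗
student=Lena: ✗
student=Diego: ✓ → 33
student=Ines: ✓ → 11
student=Kai: ✗
student=Gus: ✗
year_sum = 33 + 16 + 30 + 11 + 33 + 11 = 134
—
[attendance_sum2: attendance >= 83 or major = 'Bio']
student=Jude: ✓ → 33
student=Xiu: ✓ → 16
student=Uma: ✗
student=Zane: ✓ → 6
student=Farah: ✓ → 30
student=Alice: ✓ → 15
student=Wes: ✓ → 11
student=Noor: ✗
student=Lena: ✓ → 14
student=Diego: ✓ → 33
student=Ines: ✗
student=Kai: ✗
student=Gus: ✗
attendance_sum2 = 33 + 16 + 6 + 30 + 15 + 11 + 14 + 33 = 158

attendance_sum=96, year_sum=134, attendance_sum2=158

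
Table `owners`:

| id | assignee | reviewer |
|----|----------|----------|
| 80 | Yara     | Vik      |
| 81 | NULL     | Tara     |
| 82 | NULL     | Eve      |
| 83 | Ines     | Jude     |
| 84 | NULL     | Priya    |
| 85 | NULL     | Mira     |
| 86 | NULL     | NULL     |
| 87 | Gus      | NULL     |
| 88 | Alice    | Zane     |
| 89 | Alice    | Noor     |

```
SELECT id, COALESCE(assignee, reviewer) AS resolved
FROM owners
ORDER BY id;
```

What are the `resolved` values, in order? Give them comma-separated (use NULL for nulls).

Yara, Tara, Eve, Ines, Priya, Mira, NULL, Gus, Alice, Alice

id=80: assignee=Yara → Yara
id=81: assignee=NULL, reviewer=Tara → Tara
id=82: assignee=NULL, reviewer=Eve → Eve
id=83: assignee=Ines → Ines
id=84: assignee=NULL, reviewer=Priya → Priya
id=85: assignee=NULL, reviewer=Mira → Mira
id=86: assignee=NULL, reviewer=NULL (all NULL) → NULL
id=87: assignee=Gus → Gus
id=88: assignee=Alice → Alice
id=89: assignee=Alice → Alice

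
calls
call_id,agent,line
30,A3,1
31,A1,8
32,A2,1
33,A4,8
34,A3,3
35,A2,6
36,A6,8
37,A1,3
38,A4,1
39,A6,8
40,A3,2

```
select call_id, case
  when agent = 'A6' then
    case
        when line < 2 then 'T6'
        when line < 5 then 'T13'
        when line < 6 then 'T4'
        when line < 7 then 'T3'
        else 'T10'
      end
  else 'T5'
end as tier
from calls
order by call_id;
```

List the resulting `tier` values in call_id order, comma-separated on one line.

call_id=30: agent='A3' → outer ELSE → T5
call_id=31: agent='A1' → outer ELSE → T5
call_id=32: agent='A2' → outer ELSE → T5
call_id=33: agent='A4' → outer ELSE → T5
call_id=34: agent='A3' → outer ELSE → T5
call_id=35: agent='A2' → outer ELSE → T5
call_id=36: agent='A6' → inner[ELSE] → T10
call_id=37: agent='A1' → outer ELSE → T5
call_id=38: agent='A4' → outer ELSE → T5
call_id=39: agent='A6' → inner[ELSE] → T10
call_id=40: agent='A3' → outer ELSE → T5

T5, T5, T5, T5, T5, T5, T10, T5, T5, T10, T5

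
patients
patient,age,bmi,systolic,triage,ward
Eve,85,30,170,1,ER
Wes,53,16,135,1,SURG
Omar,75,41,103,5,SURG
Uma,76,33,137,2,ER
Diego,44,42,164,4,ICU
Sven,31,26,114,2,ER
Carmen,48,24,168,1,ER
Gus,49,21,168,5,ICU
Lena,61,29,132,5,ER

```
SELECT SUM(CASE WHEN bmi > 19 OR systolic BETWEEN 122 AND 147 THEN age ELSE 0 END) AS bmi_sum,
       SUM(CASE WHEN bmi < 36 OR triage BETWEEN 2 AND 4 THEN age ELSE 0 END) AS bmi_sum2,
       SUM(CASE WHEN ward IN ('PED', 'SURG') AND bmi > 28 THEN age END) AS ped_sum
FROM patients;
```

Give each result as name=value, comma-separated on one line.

[bmi_sum: bmi > 19 OR systolic BETWEEN 122 AND 147]
patient=Eve: ✓ → 85
patient=Wes: ✓ → 53
patient=Omar: ✓ → 75
patient=Uma: ✓ → 76
patient=Diego: ✓ → 44
patient=Sven: ✓ → 31
patient=Carmen: ✓ → 48
patient=Gus: ✓ → 49
patient=Lena: ✓ → 61
bmi_sum = 85 + 53 + 75 + 76 + 44 + 31 + 48 + 49 + 61 = 522
—
[bmi_sum2: bmi < 36 OR triage BETWEEN 2 AND 4]
patient=Eve: ✓ → 85
patient=Wes: ✓ → 53
patient=Omar: ✗
patient=Uma: ✓ → 76
patient=Diego: ✓ → 44
patient=Sven: ✓ → 31
patient=Carmen: ✓ → 48
patient=Gus: ✓ → 49
patient=Lena: ✓ → 61
bmi_sum2 = 85 + 53 + 76 + 44 + 31 + 48 + 49 + 61 = 447
—
[ped_sum: ward IN ('PED', 'SURG') AND bmi > 28]
patient=Eve: ✗
patient=Wes: ✗
patient=Omar: ✓ → 75
patient=Uma: ✗
patient=Diego: ✗
patient=Sven: ✗
patient=Carmen: ✗
patient=Gus: ✗
patient=Lena: ✗
ped_sum = 75

bmi_sum=522, bmi_sum2=447, ped_sum=75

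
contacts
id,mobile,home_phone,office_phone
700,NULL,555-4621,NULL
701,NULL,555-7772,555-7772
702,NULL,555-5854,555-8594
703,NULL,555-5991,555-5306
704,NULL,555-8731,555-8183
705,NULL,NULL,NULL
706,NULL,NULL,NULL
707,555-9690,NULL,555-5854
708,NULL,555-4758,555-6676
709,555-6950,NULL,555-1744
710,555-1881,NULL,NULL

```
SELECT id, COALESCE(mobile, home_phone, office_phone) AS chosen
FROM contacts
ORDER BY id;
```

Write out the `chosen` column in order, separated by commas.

555-4621, 555-7772, 555-5854, 555-5991, 555-8731, NULL, NULL, 555-9690, 555-4758, 555-6950, 555-1881

id=700: mobile=NULL, home_phone=555-4621 → 555-4621
id=701: mobile=NULL, home_phone=555-7772 → 555-7772
id=702: mobile=NULL, home_phone=555-5854 → 555-5854
id=703: mobile=NULL, home_phone=555-5991 → 555-5991
id=704: mobile=NULL, home_phone=555-8731 → 555-8731
id=705: mobile=NULL, home_phone=NULL, office_phone=NULL (all NULL) → NULL
id=706: mobile=NULL, home_phone=NULL, office_phone=NULL (all NULL) → NULL
id=707: mobile=555-9690 → 555-9690
id=708: mobile=NULL, home_phone=555-4758 → 555-4758
id=709: mobile=555-6950 → 555-6950
id=710: mobile=555-1881 → 555-1881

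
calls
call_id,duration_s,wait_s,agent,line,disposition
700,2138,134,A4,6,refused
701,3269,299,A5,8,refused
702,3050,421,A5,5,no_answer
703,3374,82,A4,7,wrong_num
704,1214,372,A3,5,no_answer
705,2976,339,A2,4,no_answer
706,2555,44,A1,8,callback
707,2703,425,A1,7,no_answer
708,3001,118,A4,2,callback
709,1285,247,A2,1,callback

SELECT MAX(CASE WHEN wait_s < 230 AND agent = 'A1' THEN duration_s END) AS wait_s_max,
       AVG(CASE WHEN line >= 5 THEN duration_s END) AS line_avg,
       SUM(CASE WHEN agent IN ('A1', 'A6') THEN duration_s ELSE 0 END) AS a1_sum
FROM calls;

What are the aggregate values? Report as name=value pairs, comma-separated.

[wait_s_max: wait_s < 230 AND agent = 'A1']
call_id=700: ✗
call_id=701: ✗
call_id=702: ✗
call_id=703: ✗
call_id=704: ✗
call_id=705: ✗
call_id=706: ✓ → 2555
call_id=707: ✗
call_id=708: ✗
call_id=709: ✗
wait_s_max = MAX(2555) = 2555
—
[line_avg: line >= 5]
call_id=700: ✓ → 2138
call_id=701: ✓ → 3269
call_id=702: ✓ → 3050
call_id=703: ✓ → 3374
call_id=704: ✓ → 1214
call_id=705: ✗
call_id=706: ✓ → 2555
call_id=707: ✓ → 2703
call_id=708: ✗
call_id=709: ✗
line_avg = (2138 + 3269 + 3050 + 3374 + 1214 + 2555 + 2703) / 7 = 2614.7142857143
—
[a1_sum: agent IN ('A1', 'A6')]
call_id=700: ✗
call_id=701: ✗
call_id=702: ✗
call_id=703: ✗
call_id=704: ✗
call_id=705: ✗
call_id=706: ✓ → 2555
call_id=707: ✓ → 2703
call_id=708: ✗
call_id=709: ✗
a1_sum = 2555 + 2703 = 5258

wait_s_max=2555, line_avg=2614.7142857143, a1_sum=5258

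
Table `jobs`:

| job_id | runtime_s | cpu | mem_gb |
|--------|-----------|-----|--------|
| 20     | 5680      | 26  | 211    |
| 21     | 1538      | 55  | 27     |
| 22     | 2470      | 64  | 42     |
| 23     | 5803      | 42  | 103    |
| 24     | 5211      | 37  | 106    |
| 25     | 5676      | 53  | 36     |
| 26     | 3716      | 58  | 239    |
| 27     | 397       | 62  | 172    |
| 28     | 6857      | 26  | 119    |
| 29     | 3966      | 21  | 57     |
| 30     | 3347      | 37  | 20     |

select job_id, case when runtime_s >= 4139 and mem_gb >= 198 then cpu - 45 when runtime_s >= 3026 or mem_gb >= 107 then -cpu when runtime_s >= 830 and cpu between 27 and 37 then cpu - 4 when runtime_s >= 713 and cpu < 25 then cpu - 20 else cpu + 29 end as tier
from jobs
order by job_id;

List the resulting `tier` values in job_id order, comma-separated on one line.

job_id=20: runtime_s >= 4139 and mem_gb >= 198 → -19
job_id=21: ELSE → 84
job_id=22: ELSE → 93
job_id=23: runtime_s >= 3026 or mem_gb >= 107 → -42
job_id=24: runtime_s >= 3026 or mem_gb >= 107 → -37
job_id=25: runtime_s >= 3026 or mem_gb >= 107 → -53
job_id=26: runtime_s >= 3026 or mem_gb >= 107 → -58
job_id=27: runtime_s >= 3026 or mem_gb >= 107 → -62
job_id=28: runtime_s >= 3026 or mem_gb >= 107 → -26
job_id=29: runtime_s >= 3026 or mem_gb >= 107 → -21
job_id=30: runtime_s >= 3026 or mem_gb >= 107 → -37

-19, 84, 93, -42, -37, -53, -58, -62, -26, -21, -37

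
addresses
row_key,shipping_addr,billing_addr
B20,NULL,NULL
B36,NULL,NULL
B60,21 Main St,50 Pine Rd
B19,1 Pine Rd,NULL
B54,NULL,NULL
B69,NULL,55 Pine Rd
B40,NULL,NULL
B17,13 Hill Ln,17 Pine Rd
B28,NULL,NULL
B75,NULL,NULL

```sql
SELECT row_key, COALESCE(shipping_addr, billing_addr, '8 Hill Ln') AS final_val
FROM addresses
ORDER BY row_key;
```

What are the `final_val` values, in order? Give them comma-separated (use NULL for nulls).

row_key=B17: shipping_addr=13 Hill Ln → 13 Hill Ln
row_key=B19: shipping_addr=1 Pine Rd → 1 Pine Rd
row_key=B20: shipping_addr=NULL, billing_addr=NULL, → literal 8 Hill Ln → 8 Hill Ln
row_key=B28: shipping_addr=NULL, billing_addr=NULL, → literal 8 Hill Ln → 8 Hill Ln
row_key=B36: shipping_addr=NULL, billing_addr=NULL, → literal 8 Hill Ln → 8 Hill Ln
row_key=B40: shipping_addr=NULL, billing_addr=NULL, → literal 8 Hill Ln → 8 Hill Ln
row_key=B54: shipping_addr=NULL, billing_addr=NULL, → literal 8 Hill Ln → 8 Hill Ln
row_key=B60: shipping_addr=21 Main St → 21 Main St
row_key=B69: shipping_addr=NULL, billing_addr=55 Pine Rd → 55 Pine Rd
row_key=B75: shipping_addr=NULL, billing_addr=NULL, → literal 8 Hill Ln → 8 Hill Ln

13 Hill Ln, 1 Pine Rd, 8 Hill Ln, 8 Hill Ln, 8 Hill Ln, 8 Hill Ln, 8 Hill Ln, 21 Main St, 55 Pine Rd, 8 Hill Ln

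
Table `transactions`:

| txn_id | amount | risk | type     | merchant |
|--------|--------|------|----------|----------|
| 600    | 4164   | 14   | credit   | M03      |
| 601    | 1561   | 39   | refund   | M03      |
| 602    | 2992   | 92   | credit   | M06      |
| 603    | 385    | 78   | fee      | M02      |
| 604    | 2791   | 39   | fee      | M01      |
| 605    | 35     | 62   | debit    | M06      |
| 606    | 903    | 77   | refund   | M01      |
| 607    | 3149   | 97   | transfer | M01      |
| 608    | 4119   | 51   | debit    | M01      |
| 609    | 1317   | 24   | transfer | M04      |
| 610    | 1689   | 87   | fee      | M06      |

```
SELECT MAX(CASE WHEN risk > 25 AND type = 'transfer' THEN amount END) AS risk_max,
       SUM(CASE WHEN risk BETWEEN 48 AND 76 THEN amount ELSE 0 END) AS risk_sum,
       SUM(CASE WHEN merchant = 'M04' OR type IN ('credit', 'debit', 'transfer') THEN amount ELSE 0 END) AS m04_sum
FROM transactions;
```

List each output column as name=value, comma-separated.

risk_max=3149, risk_sum=4154, m04_sum=15776

[risk_max: risk > 25 AND type = 'transfer']
txn_id=600: ✗
txn_id=601: ✗
txn_id=602: ✗
txn_id=603: ✗
txn_id=604: ✗
txn_id=605: ✗
txn_id=606: ✗
txn_id=607: ✓ → 3149
txn_id=608: ✗
txn_id=609: ✗
txn_id=610: ✗
risk_max = MAX(3149) = 3149
—
[risk_sum: risk BETWEEN 48 AND 76]
txn_id=600: ✗
txn_id=601: ✗
txn_id=602: ✗
txn_id=603: ✗
txn_id=604: ✗
txn_id=605: ✓ → 35
txn_id=606: ✗
txn_id=607: ✗
txn_id=608: ✓ → 4119
txn_id=609: ✗
txn_id=610: ✗
risk_sum = 35 + 4119 = 4154
—
[m04_sum: merchant = 'M04' OR type IN ('credit', 'debit', 'transfer')]
txn_id=600: ✓ → 4164
txn_id=601: ✗
txn_id=602: ✓ → 2992
txn_id=603: ✗
txn_id=604: ✗
txn_id=605: ✓ → 35
txn_id=606: ✗
txn_id=607: ✓ → 3149
txn_id=608: ✓ → 4119
txn_id=609: ✓ → 1317
txn_id=610: ✗
m04_sum = 4164 + 2992 + 35 + 3149 + 4119 + 1317 = 15776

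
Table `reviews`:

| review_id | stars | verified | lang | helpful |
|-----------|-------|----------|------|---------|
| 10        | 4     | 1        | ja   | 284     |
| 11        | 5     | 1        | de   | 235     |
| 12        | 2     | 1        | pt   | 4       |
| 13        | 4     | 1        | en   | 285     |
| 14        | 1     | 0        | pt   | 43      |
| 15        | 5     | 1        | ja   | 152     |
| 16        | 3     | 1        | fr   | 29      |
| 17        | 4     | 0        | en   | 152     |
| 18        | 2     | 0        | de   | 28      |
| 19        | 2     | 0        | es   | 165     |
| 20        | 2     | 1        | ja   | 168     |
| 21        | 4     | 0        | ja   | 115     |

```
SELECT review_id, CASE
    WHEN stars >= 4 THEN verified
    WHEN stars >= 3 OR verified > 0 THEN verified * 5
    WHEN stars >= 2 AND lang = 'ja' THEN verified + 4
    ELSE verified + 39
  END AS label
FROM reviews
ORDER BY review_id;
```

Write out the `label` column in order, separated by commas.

1, 1, 5, 1, 39, 1, 5, 0, 39, 39, 5, 0

review_id=10: stars >= 4 → 1
review_id=11: stars >= 4 → 1
review_id=12: stars >= 3 OR verified > 0 → 5
review_id=13: stars >= 4 → 1
review_id=14: ELSE → 39
review_id=15: stars >= 4 → 1
review_id=16: stars >= 3 OR verified > 0 → 5
review_id=17: stars >= 4 → 0
review_id=18: ELSE → 39
review_id=19: ELSE → 39
review_id=20: stars >= 3 OR verified > 0 → 5
review_id=21: stars >= 4 → 0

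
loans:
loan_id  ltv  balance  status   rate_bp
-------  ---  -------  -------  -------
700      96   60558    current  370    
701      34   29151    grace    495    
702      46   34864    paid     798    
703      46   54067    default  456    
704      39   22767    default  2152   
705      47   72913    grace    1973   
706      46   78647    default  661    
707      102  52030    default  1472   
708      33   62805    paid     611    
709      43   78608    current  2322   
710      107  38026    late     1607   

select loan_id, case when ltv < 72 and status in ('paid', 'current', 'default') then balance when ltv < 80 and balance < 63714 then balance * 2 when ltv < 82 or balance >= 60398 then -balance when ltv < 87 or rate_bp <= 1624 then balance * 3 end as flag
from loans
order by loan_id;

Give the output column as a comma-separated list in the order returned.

-60558, 58302, 34864, 54067, 22767, -72913, 78647, 156090, 62805, 78608, 114078

loan_id=700: ltv < 82 or balance >= 60398 → -60558
loan_id=701: ltv < 80 and balance < 63714 → 58302
loan_id=702: ltv < 72 and status in ('paid', 'current', 'default') → 34864
loan_id=703: ltv < 72 and status in ('paid', 'current', 'default') → 54067
loan_id=704: ltv < 72 and status in ('paid', 'current', 'default') → 22767
loan_id=705: ltv < 82 or balance >= 60398 → -72913
loan_id=706: ltv < 72 and status in ('paid', 'current', 'default') → 78647
loan_id=707: ltv < 87 or rate_bp <= 1624 → 156090
loan_id=708: ltv < 72 and status in ('paid', 'current', 'default') → 62805
loan_id=709: ltv < 72 and status in ('paid', 'current', 'default') → 78608
loan_id=710: ltv < 87 or rate_bp <= 1624 → 114078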